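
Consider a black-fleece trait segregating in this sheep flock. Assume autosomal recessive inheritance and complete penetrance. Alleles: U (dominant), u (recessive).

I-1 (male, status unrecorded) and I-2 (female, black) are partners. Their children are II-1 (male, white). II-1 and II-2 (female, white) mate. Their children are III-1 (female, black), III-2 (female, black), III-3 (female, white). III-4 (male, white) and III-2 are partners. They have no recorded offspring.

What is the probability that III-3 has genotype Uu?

2/3

II-1 is white so carries U and received u from I-2 (uu), so II-1 is Uu.
II-2 is white so carries U and passed u to III-1 (uu), so II-2 is Uu.
Their cross gives offspring ratios 1/4 UU : 1/2 Uu : 1/4 uu. Conditioning on III-3 being white, P(Uu) = 1/2 / 3/4 = 2/3.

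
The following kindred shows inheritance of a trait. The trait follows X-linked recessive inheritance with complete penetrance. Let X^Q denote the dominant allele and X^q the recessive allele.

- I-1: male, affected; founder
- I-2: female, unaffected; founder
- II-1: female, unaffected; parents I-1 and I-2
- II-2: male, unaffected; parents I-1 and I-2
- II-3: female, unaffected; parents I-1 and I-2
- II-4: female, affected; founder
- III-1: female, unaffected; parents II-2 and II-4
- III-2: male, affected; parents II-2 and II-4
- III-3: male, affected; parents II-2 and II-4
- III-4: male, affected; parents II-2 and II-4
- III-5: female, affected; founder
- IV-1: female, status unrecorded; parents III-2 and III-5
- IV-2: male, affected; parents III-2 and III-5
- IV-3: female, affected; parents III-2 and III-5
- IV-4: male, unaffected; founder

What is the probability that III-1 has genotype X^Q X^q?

1

III-1 is unaffected so carries Q and received q from II-4 (X^q X^q), so III-1 is X^Q X^q, giving P(X^Q X^q) = 1.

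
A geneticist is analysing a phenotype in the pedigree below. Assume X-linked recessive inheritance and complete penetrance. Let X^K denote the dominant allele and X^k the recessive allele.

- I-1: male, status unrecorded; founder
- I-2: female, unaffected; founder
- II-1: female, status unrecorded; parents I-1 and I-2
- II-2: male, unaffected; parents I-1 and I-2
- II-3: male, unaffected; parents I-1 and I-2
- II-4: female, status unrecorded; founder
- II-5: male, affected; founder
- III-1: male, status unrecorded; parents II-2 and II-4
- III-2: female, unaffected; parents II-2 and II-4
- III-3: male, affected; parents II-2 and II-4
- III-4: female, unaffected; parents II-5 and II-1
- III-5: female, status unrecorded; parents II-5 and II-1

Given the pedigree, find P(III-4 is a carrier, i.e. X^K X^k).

1

III-4 is unaffected so carries K and received k from II-5 (X^k Y), so III-4 is X^K X^k, giving P(X^K X^k) = 1.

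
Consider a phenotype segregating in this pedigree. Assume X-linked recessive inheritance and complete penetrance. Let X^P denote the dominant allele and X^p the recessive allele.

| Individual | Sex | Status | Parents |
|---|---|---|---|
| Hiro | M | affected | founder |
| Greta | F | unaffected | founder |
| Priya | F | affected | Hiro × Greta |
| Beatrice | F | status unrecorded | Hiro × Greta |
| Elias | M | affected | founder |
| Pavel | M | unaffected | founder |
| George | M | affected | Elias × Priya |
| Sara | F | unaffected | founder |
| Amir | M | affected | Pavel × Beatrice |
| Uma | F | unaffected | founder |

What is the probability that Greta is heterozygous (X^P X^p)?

1

Greta is unaffected so carries P and passed p to Priya (X^p X^p), so Greta is X^P X^p, giving P(X^P X^p) = 1.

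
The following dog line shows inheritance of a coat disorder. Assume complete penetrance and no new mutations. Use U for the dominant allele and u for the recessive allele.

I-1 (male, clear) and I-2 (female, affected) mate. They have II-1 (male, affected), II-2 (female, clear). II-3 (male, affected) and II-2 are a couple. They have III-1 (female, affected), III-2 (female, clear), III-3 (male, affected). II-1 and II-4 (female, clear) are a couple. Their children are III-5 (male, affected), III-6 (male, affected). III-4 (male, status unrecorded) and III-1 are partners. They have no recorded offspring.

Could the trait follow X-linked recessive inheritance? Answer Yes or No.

Yes

A consistent assignment under X-linked recessive exists: I-1 X^U Y, I-2 X^u X^u, II-1 X^u Y, II-2 X^U X^u, II-3 X^u Y, II-4 X^U X^u, III-1 X^u X^u, III-2 X^U X^u, III-3 X^u Y, III-4 X^U Y, III-5 X^u Y, III-6 X^u Y.
In this assignment every recorded phenotype matches its genotype and every non-founder's genotype is obtainable from its parents' genotypes, so the pedigree is consistent.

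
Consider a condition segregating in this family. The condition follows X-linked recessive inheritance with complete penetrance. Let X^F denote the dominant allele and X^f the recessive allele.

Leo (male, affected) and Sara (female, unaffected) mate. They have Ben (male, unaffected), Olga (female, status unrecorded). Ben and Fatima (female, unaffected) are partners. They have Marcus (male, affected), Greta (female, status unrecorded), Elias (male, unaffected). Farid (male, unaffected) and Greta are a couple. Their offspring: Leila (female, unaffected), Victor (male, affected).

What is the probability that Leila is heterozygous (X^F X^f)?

1/2

Farid is unaffected, so Farid is X^F Y.
Greta received F from Ben (X^F Y) and passed f to Victor (X^f Y), so Greta is X^F X^f.
Their cross gives offspring ratios 1/2 X^F X^F : 1/2 X^F X^f. Conditioning on Leila being unaffected, P(X^F X^f) = 1/2 / 1 = 1/2.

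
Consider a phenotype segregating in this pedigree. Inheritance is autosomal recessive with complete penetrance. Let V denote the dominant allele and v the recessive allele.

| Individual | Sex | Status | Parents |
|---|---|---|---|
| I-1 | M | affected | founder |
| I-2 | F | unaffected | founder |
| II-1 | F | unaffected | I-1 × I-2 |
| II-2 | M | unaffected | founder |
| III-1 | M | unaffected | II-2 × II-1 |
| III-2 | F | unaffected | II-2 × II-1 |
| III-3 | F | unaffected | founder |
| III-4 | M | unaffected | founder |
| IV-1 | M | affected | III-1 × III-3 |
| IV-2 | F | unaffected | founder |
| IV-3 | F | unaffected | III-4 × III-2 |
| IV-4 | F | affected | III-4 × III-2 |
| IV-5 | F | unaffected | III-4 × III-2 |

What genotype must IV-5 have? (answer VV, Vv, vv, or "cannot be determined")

cannot be determined

IV-5's phenotype allows VV or Vv, and no parent or child forces a single allele at both positions; consistent genotype assignments exist with IV-5 as VV or Vv.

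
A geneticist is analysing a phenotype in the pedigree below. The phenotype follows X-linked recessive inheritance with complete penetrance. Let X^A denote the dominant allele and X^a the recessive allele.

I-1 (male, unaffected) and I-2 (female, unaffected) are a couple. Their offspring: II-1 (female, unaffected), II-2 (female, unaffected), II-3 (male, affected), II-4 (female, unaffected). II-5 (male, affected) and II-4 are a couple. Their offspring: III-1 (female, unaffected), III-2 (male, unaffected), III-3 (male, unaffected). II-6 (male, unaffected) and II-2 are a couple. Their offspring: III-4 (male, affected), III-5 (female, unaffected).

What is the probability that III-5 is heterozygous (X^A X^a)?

II-6 is unaffected, so II-6 is X^A Y.
II-2 is unaffected so carries A and passed a to III-4 (X^a Y), so II-2 is X^A X^a.
Their cross gives offspring ratios 1/2 X^A X^A : 1/2 X^A X^a. Conditioning on III-5 being unaffected, P(X^A X^a) = 1/2 / 1 = 1/2.

1/2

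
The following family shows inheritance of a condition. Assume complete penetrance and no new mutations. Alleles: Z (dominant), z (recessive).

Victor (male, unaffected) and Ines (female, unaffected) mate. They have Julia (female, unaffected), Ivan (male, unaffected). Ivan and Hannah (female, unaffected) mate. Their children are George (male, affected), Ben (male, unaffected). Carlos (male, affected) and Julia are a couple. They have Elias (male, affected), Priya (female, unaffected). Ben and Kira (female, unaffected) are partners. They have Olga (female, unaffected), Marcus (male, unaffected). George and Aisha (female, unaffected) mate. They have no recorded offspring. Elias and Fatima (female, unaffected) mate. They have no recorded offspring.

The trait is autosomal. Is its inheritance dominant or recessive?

recessive

Ivan and Hannah are both unaffected yet have an affected child George. Under dominance, an affected child requires at least one affected parent, so the trait cannot be dominant.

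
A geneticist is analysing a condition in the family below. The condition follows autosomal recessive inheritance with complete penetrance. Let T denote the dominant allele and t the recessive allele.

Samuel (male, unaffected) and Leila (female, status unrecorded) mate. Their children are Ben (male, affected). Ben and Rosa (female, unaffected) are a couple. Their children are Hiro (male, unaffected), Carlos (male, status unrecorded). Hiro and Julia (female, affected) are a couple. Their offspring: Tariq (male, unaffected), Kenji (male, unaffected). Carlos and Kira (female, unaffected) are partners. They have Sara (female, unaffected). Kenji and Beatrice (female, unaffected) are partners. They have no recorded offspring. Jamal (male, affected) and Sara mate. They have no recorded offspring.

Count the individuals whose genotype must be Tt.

Obligate heterozygotes: Samuel is unaffected so carries T and passed t to Ben (tt), so Samuel is Tt; Hiro is unaffected so carries T and received t from Ben (tt), so Hiro is Tt; Tariq is unaffected so carries T and received t from Julia (tt), so Tariq is Tt; Kenji is unaffected so carries T and received t from Julia (tt), so Kenji is Tt.
Every other individual is either homozygous by phenotype or has at least one consistent homozygous assignment, so the count is 4.

4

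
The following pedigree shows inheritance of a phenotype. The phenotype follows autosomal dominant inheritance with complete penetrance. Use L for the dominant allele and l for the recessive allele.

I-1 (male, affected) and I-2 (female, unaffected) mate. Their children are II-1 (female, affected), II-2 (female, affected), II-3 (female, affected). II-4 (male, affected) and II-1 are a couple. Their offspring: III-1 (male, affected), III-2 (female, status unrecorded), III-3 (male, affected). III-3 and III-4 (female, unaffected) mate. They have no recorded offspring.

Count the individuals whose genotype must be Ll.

3

Obligate heterozygotes: II-1 is affected so carries L and received l from I-2 (ll), so II-1 is Ll; II-2 is affected so carries L and received l from I-2 (ll), so II-2 is Ll; II-3 is affected so carries L and received l from I-2 (ll), so II-3 is Ll.
Every other individual is either homozygous by phenotype or has at least one consistent homozygous assignment, so the count is 3.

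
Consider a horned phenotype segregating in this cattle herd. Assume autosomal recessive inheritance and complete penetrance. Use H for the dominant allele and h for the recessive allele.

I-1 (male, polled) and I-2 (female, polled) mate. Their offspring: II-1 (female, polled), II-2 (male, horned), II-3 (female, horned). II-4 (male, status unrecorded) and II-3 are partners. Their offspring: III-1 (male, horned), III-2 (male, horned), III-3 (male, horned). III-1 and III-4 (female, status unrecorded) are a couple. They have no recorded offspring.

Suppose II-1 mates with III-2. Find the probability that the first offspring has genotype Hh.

I-1 is polled so carries H and passed h to II-2 (hh), so I-1 is Hh.
I-2 is polled so carries H and passed h to II-2 (hh), so I-2 is Hh.
II-1 is a polled offspring of I-1 (Hh) × I-2 (Hh), whose cross gives 1/4 HH : 1/2 Hh : 1/4 hh; conditioning on being polled, II-1 is HH with probability 1/3, Hh with probability 2/3.
III-2 is horned, so III-2 is hh.
Summing over parental genotype combinations, P(offspring has genotype Hh) = 1/3·1 + 2/3·1/2 = 2/3.

2/3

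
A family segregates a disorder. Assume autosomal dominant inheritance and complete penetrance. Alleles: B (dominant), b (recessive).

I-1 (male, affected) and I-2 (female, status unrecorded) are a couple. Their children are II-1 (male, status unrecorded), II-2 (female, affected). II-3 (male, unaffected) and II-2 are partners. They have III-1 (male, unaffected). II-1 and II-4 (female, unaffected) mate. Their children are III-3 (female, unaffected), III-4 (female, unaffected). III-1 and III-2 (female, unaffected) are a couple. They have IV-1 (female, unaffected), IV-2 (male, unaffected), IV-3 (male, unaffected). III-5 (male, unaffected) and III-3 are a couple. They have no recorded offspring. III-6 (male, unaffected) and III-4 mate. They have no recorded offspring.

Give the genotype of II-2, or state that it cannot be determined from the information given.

Bb

From phenotype alone, II-2 is BB or Bb.
II-2 is affected so carries B and passed b to III-1 (bb), so II-2 is Bb.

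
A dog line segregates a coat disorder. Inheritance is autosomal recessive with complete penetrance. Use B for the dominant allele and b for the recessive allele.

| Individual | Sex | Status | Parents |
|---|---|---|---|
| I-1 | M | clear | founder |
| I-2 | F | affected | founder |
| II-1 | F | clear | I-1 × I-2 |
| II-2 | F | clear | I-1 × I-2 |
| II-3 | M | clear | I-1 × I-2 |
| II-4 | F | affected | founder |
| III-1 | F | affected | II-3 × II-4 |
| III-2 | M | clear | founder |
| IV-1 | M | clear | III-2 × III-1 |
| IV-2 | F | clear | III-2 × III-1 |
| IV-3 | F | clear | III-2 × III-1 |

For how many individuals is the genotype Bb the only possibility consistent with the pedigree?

Obligate heterozygotes: II-1 is clear so carries B and received b from I-2 (bb), so II-1 is Bb; II-2 is clear so carries B and received b from I-2 (bb), so II-2 is Bb; II-3 is clear so carries B and received b from I-2 (bb), so II-3 is Bb; IV-1 is clear so carries B and received b from III-1 (bb), so IV-1 is Bb; IV-2 is clear so carries B and received b from III-1 (bb), so IV-2 is Bb; IV-3 is clear so carries B and received b from III-1 (bb), so IV-3 is Bb.
Every other individual is either homozygous by phenotype or has at least one consistent homozygous assignment, so the count is 6.

6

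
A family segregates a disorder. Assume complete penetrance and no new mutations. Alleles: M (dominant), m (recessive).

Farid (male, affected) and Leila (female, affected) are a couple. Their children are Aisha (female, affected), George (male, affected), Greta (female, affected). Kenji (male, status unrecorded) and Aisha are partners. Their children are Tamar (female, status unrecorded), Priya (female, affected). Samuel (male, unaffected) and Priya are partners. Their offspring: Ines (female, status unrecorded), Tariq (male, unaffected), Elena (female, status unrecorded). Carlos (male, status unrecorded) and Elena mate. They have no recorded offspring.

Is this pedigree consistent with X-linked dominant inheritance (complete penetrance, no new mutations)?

Yes

A consistent assignment under X-linked dominant exists: Farid X^M Y, Leila X^M X^M, Aisha X^M X^M, George X^M Y, Greta X^M X^M, Kenji X^m Y, Tamar X^M X^m, Priya X^M X^m, Samuel X^m Y, Ines X^M X^m, Tariq X^m Y, Elena X^M X^m, Carlos X^M Y.
In this assignment every recorded phenotype matches its genotype and every non-founder's genotype is obtainable from its parents' genotypes, so the pedigree is consistent.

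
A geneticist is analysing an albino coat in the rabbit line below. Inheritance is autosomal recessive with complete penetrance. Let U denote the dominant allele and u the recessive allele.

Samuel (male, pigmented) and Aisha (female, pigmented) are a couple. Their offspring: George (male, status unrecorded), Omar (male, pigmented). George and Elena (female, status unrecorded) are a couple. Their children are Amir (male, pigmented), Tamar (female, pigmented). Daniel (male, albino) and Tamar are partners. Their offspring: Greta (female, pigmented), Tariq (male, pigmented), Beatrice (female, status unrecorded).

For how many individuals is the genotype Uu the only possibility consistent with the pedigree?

Obligate heterozygotes: Greta is pigmented so carries U and received u from Daniel (uu), so Greta is Uu; Tariq is pigmented so carries U and received u from Daniel (uu), so Tariq is Uu.
Every other individual is either homozygous by phenotype or has at least one consistent homozygous assignment, so the count is 2.

2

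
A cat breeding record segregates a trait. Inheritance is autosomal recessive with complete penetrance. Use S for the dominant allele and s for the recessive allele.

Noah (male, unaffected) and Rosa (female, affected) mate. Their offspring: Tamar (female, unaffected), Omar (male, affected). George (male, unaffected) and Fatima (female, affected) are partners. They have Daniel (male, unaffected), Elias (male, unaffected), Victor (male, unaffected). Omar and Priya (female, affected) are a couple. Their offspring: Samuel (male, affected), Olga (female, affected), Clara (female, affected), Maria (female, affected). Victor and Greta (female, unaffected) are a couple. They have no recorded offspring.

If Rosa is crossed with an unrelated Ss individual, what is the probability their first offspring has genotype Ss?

Rosa is affected, so Rosa is ss.
The cross gives 1/2 Ss : 1/2 ss, so P(offspring has genotype Ss) = 1/2.

1/2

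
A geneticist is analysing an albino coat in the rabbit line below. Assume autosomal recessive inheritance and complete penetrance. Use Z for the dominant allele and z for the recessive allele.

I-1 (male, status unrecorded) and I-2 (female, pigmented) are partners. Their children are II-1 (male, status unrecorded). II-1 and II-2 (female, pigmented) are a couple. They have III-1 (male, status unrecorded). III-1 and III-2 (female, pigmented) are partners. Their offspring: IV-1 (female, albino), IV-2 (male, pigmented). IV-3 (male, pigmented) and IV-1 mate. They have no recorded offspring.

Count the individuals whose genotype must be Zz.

1

Obligate heterozygotes: III-2 is pigmented so carries Z and passed z to IV-1 (zz), so III-2 is Zz.
Every other individual is either homozygous by phenotype or has at least one consistent homozygous assignment, so the count is 1.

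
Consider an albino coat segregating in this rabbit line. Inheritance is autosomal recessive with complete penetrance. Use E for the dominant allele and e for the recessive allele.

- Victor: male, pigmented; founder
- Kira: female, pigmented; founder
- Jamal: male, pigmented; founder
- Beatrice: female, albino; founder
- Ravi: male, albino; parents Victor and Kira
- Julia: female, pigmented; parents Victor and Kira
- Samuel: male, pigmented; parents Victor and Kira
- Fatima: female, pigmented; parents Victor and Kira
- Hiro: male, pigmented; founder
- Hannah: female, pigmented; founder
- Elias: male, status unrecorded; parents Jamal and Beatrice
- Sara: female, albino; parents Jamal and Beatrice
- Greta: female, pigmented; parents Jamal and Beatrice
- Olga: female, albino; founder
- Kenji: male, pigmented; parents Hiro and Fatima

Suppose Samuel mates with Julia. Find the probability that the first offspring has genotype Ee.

Victor is pigmented so carries E and passed e to Ravi (ee), so Victor is Ee.
Kira is pigmented so carries E and passed e to Ravi (ee), so Kira is Ee.
Samuel is a pigmented offspring of Victor (Ee) × Kira (Ee), whose cross gives 1/4 EE : 1/2 Ee : 1/4 ee; conditioning on being pigmented, Samuel is EE with probability 1/3, Ee with probability 2/3.
Julia is a pigmented offspring of Victor (Ee) × Kira (Ee), whose cross gives 1/4 EE : 1/2 Ee : 1/4 ee; conditioning on being pigmented, Julia is EE with probability 1/3, Ee with probability 2/3.
Summing over parental genotype combinations, P(offspring has genotype Ee) = 2/9·1/2 + 2/9·1/2 + 4/9·1/2 = 4/9.

4/9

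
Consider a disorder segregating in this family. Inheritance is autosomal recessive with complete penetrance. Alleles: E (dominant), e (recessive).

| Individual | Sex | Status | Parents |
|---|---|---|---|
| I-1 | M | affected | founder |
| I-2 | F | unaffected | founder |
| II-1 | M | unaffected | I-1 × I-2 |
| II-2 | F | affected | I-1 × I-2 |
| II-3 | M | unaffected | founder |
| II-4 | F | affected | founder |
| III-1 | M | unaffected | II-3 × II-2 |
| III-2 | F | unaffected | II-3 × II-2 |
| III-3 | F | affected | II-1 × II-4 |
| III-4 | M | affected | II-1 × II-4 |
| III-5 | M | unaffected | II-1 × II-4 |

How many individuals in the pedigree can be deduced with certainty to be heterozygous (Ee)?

5

Obligate heterozygotes: I-2 is unaffected so carries E and passed e to II-2 (ee), so I-2 is Ee; II-1 is unaffected so carries E and received e from I-1 (ee), so II-1 is Ee; III-1 is unaffected so carries E and received e from II-2 (ee), so III-1 is Ee; III-2 is unaffected so carries E and received e from II-2 (ee), so III-2 is Ee; III-5 is unaffected so carries E and received e from II-4 (ee), so III-5 is Ee.
Every other individual is either homozygous by phenotype or has at least one consistent homozygous assignment, so the count is 5.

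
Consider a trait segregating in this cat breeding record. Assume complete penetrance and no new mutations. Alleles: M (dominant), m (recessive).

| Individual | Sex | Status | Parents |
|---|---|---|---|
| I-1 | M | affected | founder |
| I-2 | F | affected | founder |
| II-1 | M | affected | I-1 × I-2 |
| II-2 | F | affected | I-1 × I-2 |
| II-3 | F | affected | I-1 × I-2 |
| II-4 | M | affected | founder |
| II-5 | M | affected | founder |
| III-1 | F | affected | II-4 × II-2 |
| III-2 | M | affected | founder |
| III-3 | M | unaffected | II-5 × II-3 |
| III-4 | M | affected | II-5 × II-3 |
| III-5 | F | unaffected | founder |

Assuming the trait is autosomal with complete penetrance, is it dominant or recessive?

dominant

II-5 and II-3 are both affected yet have an unaffected child III-3. Under a recessive model two affected parents are homozygous and every child would be affected, so the trait cannot be recessive.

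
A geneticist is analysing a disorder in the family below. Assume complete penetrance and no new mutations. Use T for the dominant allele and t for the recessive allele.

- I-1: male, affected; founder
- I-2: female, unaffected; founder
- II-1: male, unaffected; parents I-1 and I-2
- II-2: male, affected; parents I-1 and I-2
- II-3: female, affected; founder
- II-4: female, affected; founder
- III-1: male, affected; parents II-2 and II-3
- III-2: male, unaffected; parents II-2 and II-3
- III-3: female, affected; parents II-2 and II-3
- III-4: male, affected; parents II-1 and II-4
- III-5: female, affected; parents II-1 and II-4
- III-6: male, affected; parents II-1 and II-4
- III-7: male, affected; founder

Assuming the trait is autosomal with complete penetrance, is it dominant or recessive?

II-2 and II-3 are both affected yet have an unaffected child III-2. Under a recessive model two affected parents are homozygous and every child would be affected, so the trait cannot be recessive.

dominant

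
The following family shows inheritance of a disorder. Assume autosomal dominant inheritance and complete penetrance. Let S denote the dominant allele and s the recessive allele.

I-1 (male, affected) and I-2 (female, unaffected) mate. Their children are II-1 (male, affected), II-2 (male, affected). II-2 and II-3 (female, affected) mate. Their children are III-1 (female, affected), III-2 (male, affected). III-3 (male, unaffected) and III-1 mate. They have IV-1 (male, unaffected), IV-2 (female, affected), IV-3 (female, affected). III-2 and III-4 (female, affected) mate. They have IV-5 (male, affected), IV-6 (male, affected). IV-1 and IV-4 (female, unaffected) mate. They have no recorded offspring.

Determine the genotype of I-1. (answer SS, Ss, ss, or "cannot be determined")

cannot be determined

I-1's phenotype allows SS or Ss, and no parent or child forces a single allele at both positions; consistent genotype assignments exist with I-1 as SS or Ss.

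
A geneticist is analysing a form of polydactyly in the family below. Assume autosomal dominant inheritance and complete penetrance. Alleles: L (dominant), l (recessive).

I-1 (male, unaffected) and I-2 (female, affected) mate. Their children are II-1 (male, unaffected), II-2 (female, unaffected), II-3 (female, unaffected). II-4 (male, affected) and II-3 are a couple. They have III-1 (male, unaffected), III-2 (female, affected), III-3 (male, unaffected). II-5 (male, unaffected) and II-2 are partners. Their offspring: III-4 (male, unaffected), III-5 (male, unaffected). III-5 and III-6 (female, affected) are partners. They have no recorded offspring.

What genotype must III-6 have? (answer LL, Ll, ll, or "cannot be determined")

cannot be determined

III-6's phenotype allows LL or Ll, and no parent or child forces a single allele at both positions; consistent genotype assignments exist with III-6 as LL or Ll.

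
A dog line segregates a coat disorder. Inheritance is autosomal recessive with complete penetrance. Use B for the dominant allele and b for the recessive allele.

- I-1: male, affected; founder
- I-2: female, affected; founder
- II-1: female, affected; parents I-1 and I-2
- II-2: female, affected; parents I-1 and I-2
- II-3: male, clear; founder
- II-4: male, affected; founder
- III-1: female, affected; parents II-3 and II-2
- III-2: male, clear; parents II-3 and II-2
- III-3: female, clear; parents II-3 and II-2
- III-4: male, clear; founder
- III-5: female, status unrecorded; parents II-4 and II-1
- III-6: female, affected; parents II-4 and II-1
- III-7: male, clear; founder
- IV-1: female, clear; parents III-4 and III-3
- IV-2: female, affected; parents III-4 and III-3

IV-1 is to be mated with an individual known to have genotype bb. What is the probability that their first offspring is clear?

III-4 is clear so carries B and passed b to IV-2 (bb), so III-4 is Bb.
III-3 is clear so carries B and received b from II-2 (bb), so III-3 is Bb.
IV-1 is a clear offspring of III-4 (Bb) × III-3 (Bb), whose cross gives 1/4 BB : 1/2 Bb : 1/4 bb; conditioning on being clear, IV-1 is BB with probability 1/3, Bb with probability 2/3.
Summing over parental genotype combinations, P(offspring is clear) = 1/3·1 + 2/3·1/2 = 2/3.

2/3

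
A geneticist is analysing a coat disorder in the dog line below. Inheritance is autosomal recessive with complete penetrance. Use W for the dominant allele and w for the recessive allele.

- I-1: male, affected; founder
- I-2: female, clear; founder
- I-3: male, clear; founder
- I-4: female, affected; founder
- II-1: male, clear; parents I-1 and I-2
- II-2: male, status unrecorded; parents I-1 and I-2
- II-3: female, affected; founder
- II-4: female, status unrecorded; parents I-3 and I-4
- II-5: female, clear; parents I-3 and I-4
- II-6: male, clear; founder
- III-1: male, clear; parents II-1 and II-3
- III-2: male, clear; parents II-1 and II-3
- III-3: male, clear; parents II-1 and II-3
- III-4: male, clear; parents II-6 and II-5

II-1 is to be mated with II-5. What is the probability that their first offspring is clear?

II-1 is clear so carries W and received w from I-1 (ww), so II-1 is Ww.
II-5 is clear so carries W and received w from I-4 (ww), so II-5 is Ww.
The cross gives 1/4 WW : 1/2 Ww : 1/4 ww, so P(offspring is clear) = 3/4.

3/4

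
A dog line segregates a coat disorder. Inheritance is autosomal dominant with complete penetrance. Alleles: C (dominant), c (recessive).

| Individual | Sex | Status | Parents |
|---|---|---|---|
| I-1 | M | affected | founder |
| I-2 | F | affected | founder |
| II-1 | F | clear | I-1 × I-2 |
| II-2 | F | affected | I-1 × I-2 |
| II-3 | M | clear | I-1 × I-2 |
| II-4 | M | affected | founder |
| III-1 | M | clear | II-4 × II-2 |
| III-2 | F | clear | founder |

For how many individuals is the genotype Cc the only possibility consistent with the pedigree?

4

Obligate heterozygotes: I-1 is affected so carries C and passed c to II-1 (cc), so I-1 is Cc; I-2 is affected so carries C and passed c to II-1 (cc), so I-2 is Cc; II-2 is affected so carries C and passed c to III-1 (cc), so II-2 is Cc; II-4 is affected so carries C and passed c to III-1 (cc), so II-4 is Cc.
Every other individual is either homozygous by phenotype or has at least one consistent homozygous assignment, so the count is 4.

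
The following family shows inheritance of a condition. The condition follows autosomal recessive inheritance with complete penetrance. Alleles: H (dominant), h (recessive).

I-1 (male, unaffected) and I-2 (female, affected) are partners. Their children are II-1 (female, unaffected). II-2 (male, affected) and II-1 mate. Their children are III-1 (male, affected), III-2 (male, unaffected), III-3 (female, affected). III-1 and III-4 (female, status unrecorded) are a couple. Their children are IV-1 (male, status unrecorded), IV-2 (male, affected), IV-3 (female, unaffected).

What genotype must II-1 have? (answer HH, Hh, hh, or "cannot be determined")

From phenotype alone, II-1 is HH or Hh.
II-1 is unaffected so carries H and received h from I-2 (hh), so II-1 is Hh.

Hh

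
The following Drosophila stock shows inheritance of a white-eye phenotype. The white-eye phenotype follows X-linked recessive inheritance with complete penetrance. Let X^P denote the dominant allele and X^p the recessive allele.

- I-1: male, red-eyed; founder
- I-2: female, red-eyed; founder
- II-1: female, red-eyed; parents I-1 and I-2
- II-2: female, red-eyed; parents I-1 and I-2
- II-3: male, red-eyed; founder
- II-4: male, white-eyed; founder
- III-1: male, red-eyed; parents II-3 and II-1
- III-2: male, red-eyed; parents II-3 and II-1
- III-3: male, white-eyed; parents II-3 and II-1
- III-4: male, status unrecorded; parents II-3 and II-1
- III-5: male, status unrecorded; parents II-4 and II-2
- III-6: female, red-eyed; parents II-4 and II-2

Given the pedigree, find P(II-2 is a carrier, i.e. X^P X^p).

1/3

I-1 is red-eyed, so I-1 is X^P Y.
I-2 is red-eyed so carries P and passed p to II-1 (X^P X^p, whose P came from I-1), so I-2 is X^P X^p.
Their cross gives offspring ratios 1/2 X^P X^P : 1/2 X^P X^p. Conditioning on II-2 being red-eyed, P(X^P X^p) = 1/2 / 1 = 1/2 before taking II-2's own offspring into account.
II-4 is white-eyed, so II-4 is X^p Y.
Now use II-2's offspring. Probability of each recorded status — red-eyed daughter III-6: 1/2 if II-2 is X^P X^p, 1 if X^P X^P. (III-5: equally likely either way, so uninformative.)
Bayes: P(X^P X^p) = 1/2·1/2 / (1/2·1/2 + 1/2·1) = 1/3.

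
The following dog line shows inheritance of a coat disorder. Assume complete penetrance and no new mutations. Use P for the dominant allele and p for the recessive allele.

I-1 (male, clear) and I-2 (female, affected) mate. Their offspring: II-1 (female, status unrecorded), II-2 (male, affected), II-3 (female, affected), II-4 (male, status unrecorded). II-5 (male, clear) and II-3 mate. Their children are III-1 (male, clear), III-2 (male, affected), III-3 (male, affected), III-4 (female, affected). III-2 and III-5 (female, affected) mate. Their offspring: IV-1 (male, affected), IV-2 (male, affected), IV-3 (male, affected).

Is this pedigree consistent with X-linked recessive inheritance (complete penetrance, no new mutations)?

No

Under X-linked recessive, II-3 (affected, female) cannot arise from I-1 (clear) × I-2 (affected).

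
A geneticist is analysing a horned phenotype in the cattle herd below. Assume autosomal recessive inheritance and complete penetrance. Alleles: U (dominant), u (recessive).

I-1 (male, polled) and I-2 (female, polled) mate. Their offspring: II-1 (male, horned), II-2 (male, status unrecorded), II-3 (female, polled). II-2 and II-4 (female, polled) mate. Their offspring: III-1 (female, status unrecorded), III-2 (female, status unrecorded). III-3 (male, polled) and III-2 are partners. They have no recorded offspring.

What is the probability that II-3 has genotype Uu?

2/3

I-1 is polled so carries U and passed u to II-1 (uu), so I-1 is Uu.
I-2 is polled so carries U and passed u to II-1 (uu), so I-2 is Uu.
Their cross gives offspring ratios 1/4 UU : 1/2 Uu : 1/4 uu. Conditioning on II-3 being polled, P(Uu) = 1/2 / 3/4 = 2/3.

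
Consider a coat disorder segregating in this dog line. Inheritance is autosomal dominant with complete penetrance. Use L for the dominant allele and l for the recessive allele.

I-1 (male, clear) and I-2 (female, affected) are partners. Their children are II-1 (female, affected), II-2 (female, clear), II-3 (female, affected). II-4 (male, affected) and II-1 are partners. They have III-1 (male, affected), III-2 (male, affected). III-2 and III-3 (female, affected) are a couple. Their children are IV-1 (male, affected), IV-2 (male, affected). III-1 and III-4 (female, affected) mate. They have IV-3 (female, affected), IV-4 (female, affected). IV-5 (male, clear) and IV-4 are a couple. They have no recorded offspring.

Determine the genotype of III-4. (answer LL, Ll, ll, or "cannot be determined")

III-4's phenotype allows LL or Ll, and no parent or child forces a single allele at both positions; consistent genotype assignments exist with III-4 as LL or Ll.

cannot be determined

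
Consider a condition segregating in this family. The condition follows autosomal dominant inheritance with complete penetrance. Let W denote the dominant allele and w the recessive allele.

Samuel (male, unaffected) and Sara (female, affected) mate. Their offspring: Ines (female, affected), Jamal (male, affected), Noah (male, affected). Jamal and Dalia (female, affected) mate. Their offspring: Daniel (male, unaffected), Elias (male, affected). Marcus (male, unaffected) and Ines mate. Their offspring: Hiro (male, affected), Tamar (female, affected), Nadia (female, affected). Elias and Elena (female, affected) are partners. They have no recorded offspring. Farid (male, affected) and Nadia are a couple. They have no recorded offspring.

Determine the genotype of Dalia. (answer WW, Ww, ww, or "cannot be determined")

Ww

From phenotype alone, Dalia is WW or Ww.
Dalia is affected so carries W and passed w to Daniel (ww), so Dalia is Ww.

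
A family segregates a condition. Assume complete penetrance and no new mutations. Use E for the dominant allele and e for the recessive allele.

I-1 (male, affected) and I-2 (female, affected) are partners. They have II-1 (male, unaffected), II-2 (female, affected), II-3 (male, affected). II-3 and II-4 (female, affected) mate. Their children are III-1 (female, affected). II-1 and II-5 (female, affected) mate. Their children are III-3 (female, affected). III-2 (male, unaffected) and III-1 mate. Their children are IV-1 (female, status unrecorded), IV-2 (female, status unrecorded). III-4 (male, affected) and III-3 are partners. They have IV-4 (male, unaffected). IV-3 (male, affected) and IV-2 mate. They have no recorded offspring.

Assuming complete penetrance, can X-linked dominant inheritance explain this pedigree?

Yes

A consistent assignment under X-linked dominant exists: I-1 X^E Y, I-2 X^E X^e, II-1 X^e Y, II-2 X^E X^E, II-3 X^E Y, II-4 X^E X^E, II-5 X^E X^E, III-1 X^E X^E, III-2 X^e Y, III-3 X^E X^e, III-4 X^E Y, IV-1 X^E X^e, IV-2 X^E X^e, IV-3 X^E Y, IV-4 X^e Y.
In this assignment every recorded phenotype matches its genotype and every non-founder's genotype is obtainable from its parents' genotypes, so the pedigree is consistent.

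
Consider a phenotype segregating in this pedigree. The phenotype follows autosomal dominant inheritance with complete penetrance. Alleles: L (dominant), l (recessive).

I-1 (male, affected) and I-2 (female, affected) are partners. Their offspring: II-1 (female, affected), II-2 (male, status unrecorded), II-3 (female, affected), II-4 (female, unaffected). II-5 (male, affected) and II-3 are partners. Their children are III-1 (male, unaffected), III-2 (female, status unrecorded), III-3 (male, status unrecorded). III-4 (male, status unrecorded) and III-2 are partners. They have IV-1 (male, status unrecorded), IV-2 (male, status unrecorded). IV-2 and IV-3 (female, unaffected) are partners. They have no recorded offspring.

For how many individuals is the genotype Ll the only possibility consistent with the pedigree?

Obligate heterozygotes: I-1 is affected so carries L and passed l to II-4 (ll), so I-1 is Ll; I-2 is affected so carries L and passed l to II-4 (ll), so I-2 is Ll; II-3 is affected so carries L and passed l to III-1 (ll), so II-3 is Ll; II-5 is affected so carries L and passed l to III-1 (ll), so II-5 is Ll.
Every other individual is either homozygous by phenotype or has at least one consistent homozygous assignment, so the count is 4.

4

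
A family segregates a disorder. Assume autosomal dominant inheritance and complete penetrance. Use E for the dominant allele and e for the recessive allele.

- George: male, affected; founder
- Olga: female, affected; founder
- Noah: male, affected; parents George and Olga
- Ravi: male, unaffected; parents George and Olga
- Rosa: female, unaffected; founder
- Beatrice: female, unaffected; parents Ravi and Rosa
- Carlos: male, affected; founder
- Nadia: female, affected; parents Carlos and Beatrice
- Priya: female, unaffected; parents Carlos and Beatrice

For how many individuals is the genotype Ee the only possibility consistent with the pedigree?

Obligate heterozygotes: George is affected so carries E and passed e to Ravi (ee), so George is Ee; Olga is affected so carries E and passed e to Ravi (ee), so Olga is Ee; Carlos is affected so carries E and passed e to Priya (ee), so Carlos is Ee; Nadia is affected so carries E and received e from Beatrice (ee), so Nadia is Ee.
Every other individual is either homozygous by phenotype or has at least one consistent homozygous assignment, so the count is 4.

4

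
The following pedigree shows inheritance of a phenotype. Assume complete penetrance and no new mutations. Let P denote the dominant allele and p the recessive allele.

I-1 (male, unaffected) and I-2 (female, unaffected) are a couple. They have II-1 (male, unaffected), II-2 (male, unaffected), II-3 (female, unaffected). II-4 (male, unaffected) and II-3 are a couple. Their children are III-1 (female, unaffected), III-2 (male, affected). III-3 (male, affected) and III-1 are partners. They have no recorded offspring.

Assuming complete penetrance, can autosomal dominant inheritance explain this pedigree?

No

Under autosomal dominant, III-2 (affected, male) cannot arise from II-4 (unaffected) × II-3 (unaffected).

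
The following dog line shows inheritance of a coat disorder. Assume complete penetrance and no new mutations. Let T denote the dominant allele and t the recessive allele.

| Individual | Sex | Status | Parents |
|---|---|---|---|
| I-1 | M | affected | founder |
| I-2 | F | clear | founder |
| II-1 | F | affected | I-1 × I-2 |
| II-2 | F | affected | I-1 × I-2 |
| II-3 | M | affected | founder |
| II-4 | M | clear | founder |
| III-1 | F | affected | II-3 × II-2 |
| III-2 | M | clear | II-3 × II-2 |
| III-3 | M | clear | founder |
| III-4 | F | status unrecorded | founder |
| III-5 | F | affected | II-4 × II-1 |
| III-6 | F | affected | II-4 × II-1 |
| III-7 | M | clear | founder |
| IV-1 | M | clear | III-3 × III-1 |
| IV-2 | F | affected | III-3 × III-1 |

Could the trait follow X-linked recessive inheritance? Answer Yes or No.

Under X-linked recessive, III-2 (clear, male) cannot arise from II-3 (affected) × II-2 (affected).

No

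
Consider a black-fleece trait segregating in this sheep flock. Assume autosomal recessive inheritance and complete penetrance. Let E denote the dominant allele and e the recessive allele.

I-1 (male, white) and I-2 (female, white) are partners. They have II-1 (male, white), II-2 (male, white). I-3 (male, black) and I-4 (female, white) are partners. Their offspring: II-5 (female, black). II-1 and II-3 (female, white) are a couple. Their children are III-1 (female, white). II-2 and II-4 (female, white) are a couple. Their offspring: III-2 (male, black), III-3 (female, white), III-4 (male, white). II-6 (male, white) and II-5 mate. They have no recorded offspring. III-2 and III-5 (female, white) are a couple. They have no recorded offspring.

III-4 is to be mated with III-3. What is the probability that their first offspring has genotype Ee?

4/9

II-2 is white so carries E and passed e to III-2 (ee), so II-2 is Ee.
II-4 is white so carries E and passed e to III-2 (ee), so II-4 is Ee.
III-4 is a white offspring of II-2 (Ee) × II-4 (Ee), whose cross gives 1/4 EE : 1/2 Ee : 1/4 ee; conditioning on being white, III-4 is EE with probability 1/3, Ee with probability 2/3.
III-3 is a white offspring of II-2 (Ee) × II-4 (Ee), whose cross gives 1/4 EE : 1/2 Ee : 1/4 ee; conditioning on being white, III-3 is EE with probability 1/3, Ee with probability 2/3.
Summing over parental genotype combinations, P(offspring has genotype Ee) = 2/9·1/2 + 2/9·1/2 + 4/9·1/2 = 4/9.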